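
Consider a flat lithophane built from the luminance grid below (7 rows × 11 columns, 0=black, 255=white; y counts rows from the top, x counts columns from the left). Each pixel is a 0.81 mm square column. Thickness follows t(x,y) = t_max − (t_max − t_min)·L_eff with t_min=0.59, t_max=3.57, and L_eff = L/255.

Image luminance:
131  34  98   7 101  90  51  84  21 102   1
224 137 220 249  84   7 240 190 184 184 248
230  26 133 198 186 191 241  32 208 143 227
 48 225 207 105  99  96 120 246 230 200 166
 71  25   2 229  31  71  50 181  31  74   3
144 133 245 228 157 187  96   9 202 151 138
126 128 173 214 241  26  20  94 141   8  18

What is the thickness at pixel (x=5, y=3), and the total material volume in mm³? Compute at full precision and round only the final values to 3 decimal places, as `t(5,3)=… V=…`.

span = t_max - t_min = 3.57 - 0.59 = 2.980
L(5,3) = 96, L_eff = 96/255 = 0.376471
t(5,3) = 3.57 - 2.980·0.376471 = 2.448
Σt over all 7·11 pixels = 1354059/8500 ≈ 159.3010588
V = pitch²·Σt = 0.81²·1354059/8500 = 104.517

t(5,3)=2.448 V=104.517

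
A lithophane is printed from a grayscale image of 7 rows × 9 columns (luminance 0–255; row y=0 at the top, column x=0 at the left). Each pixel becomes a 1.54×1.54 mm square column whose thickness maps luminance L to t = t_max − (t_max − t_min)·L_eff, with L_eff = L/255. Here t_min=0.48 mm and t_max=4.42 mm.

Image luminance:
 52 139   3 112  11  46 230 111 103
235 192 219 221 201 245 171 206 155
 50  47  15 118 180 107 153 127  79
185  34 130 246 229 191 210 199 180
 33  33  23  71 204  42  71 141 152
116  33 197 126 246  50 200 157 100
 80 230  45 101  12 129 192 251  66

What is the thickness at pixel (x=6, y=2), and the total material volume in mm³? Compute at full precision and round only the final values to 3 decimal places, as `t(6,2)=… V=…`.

span = t_max - t_min = 4.42 - 0.48 = 3.940
L(6,2) = 153, L_eff = 153/255 = 0.600000
t(6,2) = 4.42 - 3.940·0.600000 = 2.056
Σt over all 7·9 pixels = 964232/6375 ≈ 151.2520784
V = pitch²·Σt = 1.54²·964232/6375 = 358.709

t(6,2)=2.056 V=358.709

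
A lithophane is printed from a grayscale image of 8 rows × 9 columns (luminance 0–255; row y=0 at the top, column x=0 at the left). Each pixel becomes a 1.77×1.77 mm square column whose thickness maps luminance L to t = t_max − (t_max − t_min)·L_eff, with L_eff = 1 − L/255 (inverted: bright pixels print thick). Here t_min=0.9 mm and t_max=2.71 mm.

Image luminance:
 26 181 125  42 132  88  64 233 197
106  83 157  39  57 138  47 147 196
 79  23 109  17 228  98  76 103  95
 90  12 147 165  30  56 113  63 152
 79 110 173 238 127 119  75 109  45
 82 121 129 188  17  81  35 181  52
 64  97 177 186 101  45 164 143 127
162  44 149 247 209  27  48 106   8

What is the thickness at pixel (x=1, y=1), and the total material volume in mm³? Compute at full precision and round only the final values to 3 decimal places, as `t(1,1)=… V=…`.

t(1,1)=1.489 V=375.997

span = t_max - t_min = 2.71 - 0.9 = 1.810
L(1,1) = 83, L_eff = 1 - 83/255 = 0.674510 (inverted)
t(1,1) = 2.71 - 1.810·0.674510 = 1.489
Σt over all 8·9 pixels = 1020133/8500 ≈ 120.0156471
V = pitch²·Σt = 1.77²·1020133/8500 = 375.997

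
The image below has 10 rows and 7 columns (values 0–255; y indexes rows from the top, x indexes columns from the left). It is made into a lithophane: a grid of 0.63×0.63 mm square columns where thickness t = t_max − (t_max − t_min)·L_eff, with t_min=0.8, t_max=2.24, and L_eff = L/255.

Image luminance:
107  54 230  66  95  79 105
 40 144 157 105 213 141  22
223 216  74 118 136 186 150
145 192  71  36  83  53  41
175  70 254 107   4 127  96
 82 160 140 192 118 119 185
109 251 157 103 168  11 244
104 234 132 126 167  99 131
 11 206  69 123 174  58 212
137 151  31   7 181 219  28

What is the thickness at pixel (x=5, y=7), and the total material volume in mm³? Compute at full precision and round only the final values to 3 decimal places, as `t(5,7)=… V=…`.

span = t_max - t_min = 2.24 - 0.8 = 1.440
L(5,7) = 99, L_eff = 99/255 = 0.388235
t(5,7) = 2.24 - 1.440·0.388235 = 1.681
Σt over all 10·7 pixels = 228152/2125 ≈ 107.3656471
V = pitch²·Σt = 0.63²·228152/2125 = 42.613

t(5,7)=1.681 V=42.613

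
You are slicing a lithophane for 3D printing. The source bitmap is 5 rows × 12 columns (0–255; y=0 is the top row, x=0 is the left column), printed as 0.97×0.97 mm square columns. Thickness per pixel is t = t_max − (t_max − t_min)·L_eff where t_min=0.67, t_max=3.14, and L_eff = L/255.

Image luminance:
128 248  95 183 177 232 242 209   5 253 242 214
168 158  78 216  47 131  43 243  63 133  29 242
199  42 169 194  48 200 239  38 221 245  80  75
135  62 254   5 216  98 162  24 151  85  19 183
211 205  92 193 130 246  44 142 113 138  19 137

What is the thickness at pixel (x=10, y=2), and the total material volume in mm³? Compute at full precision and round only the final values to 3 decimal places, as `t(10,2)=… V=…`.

span = t_max - t_min = 3.14 - 0.67 = 2.470
L(10,2) = 80, L_eff = 80/255 = 0.313725
t(10,2) = 3.14 - 2.470·0.313725 = 2.365
Σt over all 5·12 pixels = 2681729/25500 ≈ 105.1658431
V = pitch²·Σt = 0.97²·2681729/25500 = 98.951

t(10,2)=2.365 V=98.951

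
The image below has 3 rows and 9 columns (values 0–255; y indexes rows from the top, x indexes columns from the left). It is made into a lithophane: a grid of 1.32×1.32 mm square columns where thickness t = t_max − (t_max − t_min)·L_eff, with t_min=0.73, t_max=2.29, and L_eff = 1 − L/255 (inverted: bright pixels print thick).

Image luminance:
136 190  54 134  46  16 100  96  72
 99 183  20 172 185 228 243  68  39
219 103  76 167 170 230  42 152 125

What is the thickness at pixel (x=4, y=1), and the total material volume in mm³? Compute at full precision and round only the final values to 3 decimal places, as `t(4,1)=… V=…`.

span = t_max - t_min = 2.29 - 0.73 = 1.560
L(4,1) = 185, L_eff = 1 - 185/255 = 0.274510 (inverted)
t(4,1) = 2.29 - 1.560·0.274510 = 1.862
Σt over all 3·9 pixels = 68503/1700 ≈ 40.2958824
V = pitch²·Σt = 1.32²·68503/1700 = 70.212

t(4,1)=1.862 V=70.212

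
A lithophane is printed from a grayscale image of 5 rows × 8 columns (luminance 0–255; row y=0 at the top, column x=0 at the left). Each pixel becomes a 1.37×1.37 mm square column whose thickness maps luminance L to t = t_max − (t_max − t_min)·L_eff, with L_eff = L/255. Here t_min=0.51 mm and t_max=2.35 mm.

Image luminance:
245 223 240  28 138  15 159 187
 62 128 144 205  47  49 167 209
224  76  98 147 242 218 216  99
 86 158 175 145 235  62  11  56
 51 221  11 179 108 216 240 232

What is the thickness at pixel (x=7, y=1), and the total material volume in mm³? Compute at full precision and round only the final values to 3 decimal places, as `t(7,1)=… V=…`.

t(7,1)=0.842 V=98.529

span = t_max - t_min = 2.35 - 0.51 = 1.840
L(7,1) = 209, L_eff = 209/255 = 0.819608
t(7,1) = 2.35 - 1.840·0.819608 = 0.842
Σt over all 5·8 pixels = 334658/6375 ≈ 52.4953725
V = pitch²·Σt = 1.37²·334658/6375 = 98.529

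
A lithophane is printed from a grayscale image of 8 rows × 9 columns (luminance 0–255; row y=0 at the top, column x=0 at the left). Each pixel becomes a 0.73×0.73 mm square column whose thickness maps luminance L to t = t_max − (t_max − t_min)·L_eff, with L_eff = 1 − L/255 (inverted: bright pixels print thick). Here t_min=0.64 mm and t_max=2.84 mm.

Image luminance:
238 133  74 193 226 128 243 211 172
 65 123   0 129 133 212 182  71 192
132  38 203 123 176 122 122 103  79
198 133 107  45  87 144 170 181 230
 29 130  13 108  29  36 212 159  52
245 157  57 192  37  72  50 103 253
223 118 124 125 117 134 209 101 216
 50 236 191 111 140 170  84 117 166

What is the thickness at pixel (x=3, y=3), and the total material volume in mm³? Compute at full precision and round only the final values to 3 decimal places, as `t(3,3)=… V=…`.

span = t_max - t_min = 2.84 - 0.64 = 2.200
L(3,3) = 45, L_eff = 1 - 45/255 = 0.823529 (inverted)
t(3,3) = 2.84 - 2.200·0.823529 = 1.028
Σt over all 8·9 pixels = 55092/425 ≈ 129.6282353
V = pitch²·Σt = 0.73²·55092/425 = 69.079

t(3,3)=1.028 V=69.079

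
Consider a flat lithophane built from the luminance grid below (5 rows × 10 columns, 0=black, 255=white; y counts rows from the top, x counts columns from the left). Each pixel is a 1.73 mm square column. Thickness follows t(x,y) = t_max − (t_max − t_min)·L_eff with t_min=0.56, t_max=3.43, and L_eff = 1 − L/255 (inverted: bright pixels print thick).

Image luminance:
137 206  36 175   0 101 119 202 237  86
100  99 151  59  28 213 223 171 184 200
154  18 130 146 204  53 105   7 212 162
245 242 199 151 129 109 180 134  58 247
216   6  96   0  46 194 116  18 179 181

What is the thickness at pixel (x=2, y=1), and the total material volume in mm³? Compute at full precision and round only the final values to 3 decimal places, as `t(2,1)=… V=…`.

t(2,1)=2.259 V=308.277

span = t_max - t_min = 3.43 - 0.56 = 2.870
L(2,1) = 151, L_eff = 1 - 151/255 = 0.407843 (inverted)
t(2,1) = 3.43 - 2.870·0.407843 = 2.259
Σt over all 5·10 pixels = 38626/375 ≈ 103.0026667
V = pitch²·Σt = 1.73²·38626/375 = 308.277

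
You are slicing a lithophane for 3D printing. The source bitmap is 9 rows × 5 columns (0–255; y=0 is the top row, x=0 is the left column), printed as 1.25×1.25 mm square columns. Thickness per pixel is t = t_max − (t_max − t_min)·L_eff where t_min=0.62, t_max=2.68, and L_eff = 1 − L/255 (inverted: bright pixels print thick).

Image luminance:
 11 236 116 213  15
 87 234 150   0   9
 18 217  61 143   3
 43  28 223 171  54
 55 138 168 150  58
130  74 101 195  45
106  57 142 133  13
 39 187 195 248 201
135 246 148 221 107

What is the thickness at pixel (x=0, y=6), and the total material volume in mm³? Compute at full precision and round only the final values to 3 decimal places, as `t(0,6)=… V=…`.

t(0,6)=1.476 V=110.796

span = t_max - t_min = 2.68 - 0.62 = 2.060
L(0,6) = 106, L_eff = 1 - 106/255 = 0.584314 (inverted)
t(0,6) = 2.68 - 2.060·0.584314 = 1.476
Σt over all 9·5 pixels = 904097/12750 ≈ 70.9095686
V = pitch²·Σt = 1.25²·904097/12750 = 110.796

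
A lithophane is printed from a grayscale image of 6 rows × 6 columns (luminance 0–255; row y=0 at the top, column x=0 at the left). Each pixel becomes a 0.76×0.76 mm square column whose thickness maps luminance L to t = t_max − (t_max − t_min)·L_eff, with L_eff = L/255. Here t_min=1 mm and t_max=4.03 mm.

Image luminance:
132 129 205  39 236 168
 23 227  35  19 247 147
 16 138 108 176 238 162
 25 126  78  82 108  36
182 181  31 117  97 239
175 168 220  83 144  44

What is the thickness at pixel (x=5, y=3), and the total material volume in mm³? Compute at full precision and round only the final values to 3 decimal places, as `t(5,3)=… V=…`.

t(5,3)=3.602 V=52.358

span = t_max - t_min = 4.03 - 1 = 3.030
L(5,3) = 36, L_eff = 36/255 = 0.141176
t(5,3) = 4.03 - 3.030·0.141176 = 3.602
Σt over all 6·6 pixels = 770499/8500 ≈ 90.6469412
V = pitch²·Σt = 0.76²·770499/8500 = 52.358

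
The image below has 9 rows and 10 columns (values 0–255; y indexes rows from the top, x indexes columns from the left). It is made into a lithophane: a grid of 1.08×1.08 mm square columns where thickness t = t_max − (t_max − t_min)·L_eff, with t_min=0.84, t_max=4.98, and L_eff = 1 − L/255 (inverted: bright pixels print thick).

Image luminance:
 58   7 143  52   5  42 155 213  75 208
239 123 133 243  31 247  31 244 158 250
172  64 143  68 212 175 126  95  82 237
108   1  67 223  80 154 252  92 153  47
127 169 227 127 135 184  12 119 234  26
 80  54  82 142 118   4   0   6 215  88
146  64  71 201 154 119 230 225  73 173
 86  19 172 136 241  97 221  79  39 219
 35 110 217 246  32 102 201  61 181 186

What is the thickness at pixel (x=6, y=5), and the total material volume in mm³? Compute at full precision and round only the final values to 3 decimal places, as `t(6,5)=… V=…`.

t(6,5)=0.840 V=305.821

span = t_max - t_min = 4.98 - 0.84 = 4.140
L(6,5) = 0, L_eff = 1 - 0/255 = 1.000000 (inverted)
t(6,5) = 4.98 - 4.140·1.000000 = 0.840
Σt over all 9·10 pixels = 1114317/4250 ≈ 262.1922353
V = pitch²·Σt = 1.08²·1114317/4250 = 305.821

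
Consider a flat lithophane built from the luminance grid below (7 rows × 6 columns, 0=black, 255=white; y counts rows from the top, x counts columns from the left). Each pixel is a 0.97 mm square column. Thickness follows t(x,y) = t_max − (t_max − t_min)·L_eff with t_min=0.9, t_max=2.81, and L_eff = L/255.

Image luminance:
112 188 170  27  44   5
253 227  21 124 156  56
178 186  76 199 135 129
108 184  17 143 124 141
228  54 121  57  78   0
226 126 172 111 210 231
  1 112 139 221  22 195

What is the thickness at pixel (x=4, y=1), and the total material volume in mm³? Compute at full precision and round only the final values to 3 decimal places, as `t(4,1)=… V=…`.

t(4,1)=1.642 V=73.644

span = t_max - t_min = 2.81 - 0.9 = 1.910
L(4,1) = 156, L_eff = 156/255 = 0.611765
t(4,1) = 2.81 - 1.910·0.611765 = 1.642
Σt over all 7·6 pixels = 665291/8500 ≈ 78.2695294
V = pitch²·Σt = 0.97²·665291/8500 = 73.644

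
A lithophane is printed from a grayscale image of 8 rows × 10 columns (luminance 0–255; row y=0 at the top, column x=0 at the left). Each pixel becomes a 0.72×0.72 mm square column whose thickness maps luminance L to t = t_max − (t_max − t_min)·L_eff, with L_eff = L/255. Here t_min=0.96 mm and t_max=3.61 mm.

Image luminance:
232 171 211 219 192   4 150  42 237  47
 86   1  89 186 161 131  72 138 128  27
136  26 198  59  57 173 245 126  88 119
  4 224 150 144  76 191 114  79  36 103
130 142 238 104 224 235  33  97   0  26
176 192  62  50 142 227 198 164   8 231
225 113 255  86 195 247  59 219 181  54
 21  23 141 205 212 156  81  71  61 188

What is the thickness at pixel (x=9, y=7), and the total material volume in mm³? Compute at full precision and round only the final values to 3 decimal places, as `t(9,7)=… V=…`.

t(9,7)=1.656 V=93.988

span = t_max - t_min = 3.61 - 0.96 = 2.650
L(9,7) = 188, L_eff = 188/255 = 0.737255
t(9,7) = 3.61 - 2.650·0.737255 = 1.656
Σt over all 8·10 pixels = 77054/425 ≈ 181.3035294
V = pitch²·Σt = 0.72²·77054/425 = 93.988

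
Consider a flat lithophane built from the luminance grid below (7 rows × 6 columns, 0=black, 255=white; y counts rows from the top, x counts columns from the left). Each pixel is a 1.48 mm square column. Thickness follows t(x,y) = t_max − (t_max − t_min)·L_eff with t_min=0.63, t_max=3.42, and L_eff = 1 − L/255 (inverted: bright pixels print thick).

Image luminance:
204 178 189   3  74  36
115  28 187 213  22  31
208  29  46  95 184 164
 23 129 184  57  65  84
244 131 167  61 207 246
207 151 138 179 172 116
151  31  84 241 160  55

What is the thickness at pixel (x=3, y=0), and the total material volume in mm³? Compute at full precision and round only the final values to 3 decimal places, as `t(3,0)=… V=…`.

t(3,0)=0.663 V=184.712

span = t_max - t_min = 3.42 - 0.63 = 2.790
L(3,0) = 3, L_eff = 1 - 3/255 = 0.988235 (inverted)
t(3,0) = 3.42 - 2.790·0.988235 = 0.663
Σt over all 7·6 pixels = 716787/8500 ≈ 84.3278824
V = pitch²·Σt = 1.48²·716787/8500 = 184.712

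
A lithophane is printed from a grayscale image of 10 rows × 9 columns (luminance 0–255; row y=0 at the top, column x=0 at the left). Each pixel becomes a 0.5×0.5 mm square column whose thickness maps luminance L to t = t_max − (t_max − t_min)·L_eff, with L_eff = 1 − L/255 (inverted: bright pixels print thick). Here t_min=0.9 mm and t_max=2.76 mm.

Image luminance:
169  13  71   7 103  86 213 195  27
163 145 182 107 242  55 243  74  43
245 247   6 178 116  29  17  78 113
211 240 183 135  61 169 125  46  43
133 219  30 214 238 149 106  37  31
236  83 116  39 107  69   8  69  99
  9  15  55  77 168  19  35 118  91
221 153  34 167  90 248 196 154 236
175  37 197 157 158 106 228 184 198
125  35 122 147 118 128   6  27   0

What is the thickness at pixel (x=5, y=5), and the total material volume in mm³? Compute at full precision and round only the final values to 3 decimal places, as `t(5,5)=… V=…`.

span = t_max - t_min = 2.76 - 0.9 = 1.860
L(5,5) = 69, L_eff = 1 - 69/255 = 0.729412 (inverted)
t(5,5) = 2.76 - 1.860·0.729412 = 1.403
Σt over all 10·9 pixels = 672757/4250 ≈ 158.2957647
V = pitch²·Σt = 0.5²·672757/4250 = 39.574

t(5,5)=1.403 V=39.574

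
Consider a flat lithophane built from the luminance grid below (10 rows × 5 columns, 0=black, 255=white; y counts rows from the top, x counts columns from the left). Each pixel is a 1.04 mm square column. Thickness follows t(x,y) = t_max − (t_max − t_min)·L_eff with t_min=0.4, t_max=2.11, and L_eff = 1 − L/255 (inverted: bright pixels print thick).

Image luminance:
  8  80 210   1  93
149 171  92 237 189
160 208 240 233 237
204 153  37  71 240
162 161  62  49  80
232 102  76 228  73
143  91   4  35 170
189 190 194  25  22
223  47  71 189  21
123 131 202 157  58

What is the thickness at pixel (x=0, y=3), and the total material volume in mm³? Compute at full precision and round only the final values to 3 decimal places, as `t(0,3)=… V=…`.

span = t_max - t_min = 2.11 - 0.4 = 1.710
L(0,3) = 204, L_eff = 1 - 204/255 = 0.200000 (inverted)
t(0,3) = 2.11 - 1.710·0.200000 = 1.768
Σt over all 10·5 pixels = 541811/8500 ≈ 63.7424706
V = pitch²·Σt = 1.04²·541811/8500 = 68.944

t(0,3)=1.768 V=68.944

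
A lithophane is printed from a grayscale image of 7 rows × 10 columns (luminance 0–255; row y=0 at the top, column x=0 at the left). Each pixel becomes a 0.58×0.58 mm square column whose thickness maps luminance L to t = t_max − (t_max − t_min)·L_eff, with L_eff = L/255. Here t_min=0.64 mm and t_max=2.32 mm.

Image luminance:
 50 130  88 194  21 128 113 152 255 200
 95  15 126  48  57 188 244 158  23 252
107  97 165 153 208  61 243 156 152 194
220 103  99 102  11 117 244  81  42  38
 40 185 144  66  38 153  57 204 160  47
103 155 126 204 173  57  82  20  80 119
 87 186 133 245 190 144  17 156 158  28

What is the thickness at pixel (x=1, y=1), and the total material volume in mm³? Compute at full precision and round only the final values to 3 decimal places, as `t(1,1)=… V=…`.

span = t_max - t_min = 2.32 - 0.64 = 1.680
L(1,1) = 15, L_eff = 15/255 = 0.058824
t(1,1) = 2.32 - 1.680·0.058824 = 2.221
Σt over all 7·10 pixels = 105.168
V = pitch²·Σt = 0.58²·105.168 = 35.379

t(1,1)=2.221 V=35.379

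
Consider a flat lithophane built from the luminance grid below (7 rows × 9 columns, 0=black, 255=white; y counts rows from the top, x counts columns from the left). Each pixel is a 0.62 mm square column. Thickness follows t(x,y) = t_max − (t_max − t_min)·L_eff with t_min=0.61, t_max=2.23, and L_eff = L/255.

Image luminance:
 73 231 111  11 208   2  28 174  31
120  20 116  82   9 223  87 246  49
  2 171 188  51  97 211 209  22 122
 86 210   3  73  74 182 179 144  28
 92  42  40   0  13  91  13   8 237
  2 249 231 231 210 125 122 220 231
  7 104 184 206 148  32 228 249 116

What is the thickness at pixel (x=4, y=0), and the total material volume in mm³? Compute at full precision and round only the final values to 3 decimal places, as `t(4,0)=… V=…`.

span = t_max - t_min = 2.23 - 0.61 = 1.620
L(4,0) = 208, L_eff = 208/255 = 0.815686
t(4,0) = 2.23 - 1.620·0.815686 = 0.909
Σt over all 7·9 pixels = 799749/8500 ≈ 94.0881176
V = pitch²·Σt = 0.62²·799749/8500 = 36.167

t(4,0)=0.909 V=36.167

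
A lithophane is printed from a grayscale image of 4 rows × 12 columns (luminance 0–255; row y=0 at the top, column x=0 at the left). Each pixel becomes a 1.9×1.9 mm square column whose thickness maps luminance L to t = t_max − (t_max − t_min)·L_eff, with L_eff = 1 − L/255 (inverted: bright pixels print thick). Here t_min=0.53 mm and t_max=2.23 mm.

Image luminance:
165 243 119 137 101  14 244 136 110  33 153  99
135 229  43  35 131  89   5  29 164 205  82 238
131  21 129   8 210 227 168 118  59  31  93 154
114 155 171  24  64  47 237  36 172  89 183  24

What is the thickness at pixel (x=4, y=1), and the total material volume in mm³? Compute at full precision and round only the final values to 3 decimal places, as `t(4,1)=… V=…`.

t(4,1)=1.403 V=226.708

span = t_max - t_min = 2.23 - 0.53 = 1.700
L(4,1) = 131, L_eff = 1 - 131/255 = 0.486275 (inverted)
t(4,1) = 2.23 - 1.700·0.486275 = 1.403
Σt over all 4·12 pixels = 62.8
V = pitch²·Σt = 1.9²·62.8 = 226.708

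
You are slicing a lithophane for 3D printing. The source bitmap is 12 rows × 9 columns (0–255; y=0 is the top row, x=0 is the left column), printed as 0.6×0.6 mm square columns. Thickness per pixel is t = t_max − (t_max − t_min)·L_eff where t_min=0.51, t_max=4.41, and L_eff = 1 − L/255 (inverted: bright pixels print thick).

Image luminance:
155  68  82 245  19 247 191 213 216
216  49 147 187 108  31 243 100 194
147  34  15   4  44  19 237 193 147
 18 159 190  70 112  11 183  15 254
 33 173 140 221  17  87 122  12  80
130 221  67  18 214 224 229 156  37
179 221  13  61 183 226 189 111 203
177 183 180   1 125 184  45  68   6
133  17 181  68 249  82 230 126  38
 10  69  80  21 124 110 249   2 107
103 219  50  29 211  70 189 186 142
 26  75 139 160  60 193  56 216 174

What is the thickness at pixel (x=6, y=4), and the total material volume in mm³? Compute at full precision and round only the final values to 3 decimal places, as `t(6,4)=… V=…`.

span = t_max - t_min = 4.41 - 0.51 = 3.900
L(6,4) = 122, L_eff = 1 - 122/255 = 0.521569 (inverted)
t(6,4) = 4.41 - 3.900·0.521569 = 2.376
Σt over all 12·9 pixels = 219627/850 ≈ 258.3847059
V = pitch²·Σt = 0.6²·219627/850 = 93.018

t(6,4)=2.376 V=93.018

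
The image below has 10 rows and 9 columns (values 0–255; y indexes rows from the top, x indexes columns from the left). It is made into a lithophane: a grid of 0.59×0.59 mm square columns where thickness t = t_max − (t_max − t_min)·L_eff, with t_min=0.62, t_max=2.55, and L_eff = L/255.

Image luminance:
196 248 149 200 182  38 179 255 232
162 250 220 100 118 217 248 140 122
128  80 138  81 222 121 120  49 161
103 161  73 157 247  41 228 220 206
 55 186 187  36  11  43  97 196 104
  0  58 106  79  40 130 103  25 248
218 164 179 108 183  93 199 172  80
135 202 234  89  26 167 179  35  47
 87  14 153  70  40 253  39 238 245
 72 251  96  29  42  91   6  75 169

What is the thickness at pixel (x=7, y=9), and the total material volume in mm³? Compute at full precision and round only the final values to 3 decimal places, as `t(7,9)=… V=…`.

span = t_max - t_min = 2.55 - 0.62 = 1.930
L(7,9) = 75, L_eff = 75/255 = 0.294118
t(7,9) = 2.55 - 1.930·0.294118 = 1.982
Σt over all 10·9 pixels = 590147/4250 ≈ 138.8581176
V = pitch²·Σt = 0.59²·590147/4250 = 48.337

t(7,9)=1.982 V=48.337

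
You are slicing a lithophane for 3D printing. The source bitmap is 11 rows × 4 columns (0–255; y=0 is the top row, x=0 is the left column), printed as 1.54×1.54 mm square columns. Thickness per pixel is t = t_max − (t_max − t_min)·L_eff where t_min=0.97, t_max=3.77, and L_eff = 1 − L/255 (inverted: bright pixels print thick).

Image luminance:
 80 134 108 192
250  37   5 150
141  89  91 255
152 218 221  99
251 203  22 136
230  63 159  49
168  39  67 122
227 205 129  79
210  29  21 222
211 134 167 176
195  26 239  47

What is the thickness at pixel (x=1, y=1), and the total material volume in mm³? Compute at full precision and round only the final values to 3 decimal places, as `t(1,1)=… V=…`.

span = t_max - t_min = 3.77 - 0.97 = 2.800
L(1,1) = 37, L_eff = 1 - 37/255 = 0.854902 (inverted)
t(1,1) = 3.77 - 2.800·0.854902 = 1.376
Σt over all 11·4 pixels = 46363/425 ≈ 109.0894118
V = pitch²·Σt = 1.54²·46363/425 = 258.716

t(1,1)=1.376 V=258.716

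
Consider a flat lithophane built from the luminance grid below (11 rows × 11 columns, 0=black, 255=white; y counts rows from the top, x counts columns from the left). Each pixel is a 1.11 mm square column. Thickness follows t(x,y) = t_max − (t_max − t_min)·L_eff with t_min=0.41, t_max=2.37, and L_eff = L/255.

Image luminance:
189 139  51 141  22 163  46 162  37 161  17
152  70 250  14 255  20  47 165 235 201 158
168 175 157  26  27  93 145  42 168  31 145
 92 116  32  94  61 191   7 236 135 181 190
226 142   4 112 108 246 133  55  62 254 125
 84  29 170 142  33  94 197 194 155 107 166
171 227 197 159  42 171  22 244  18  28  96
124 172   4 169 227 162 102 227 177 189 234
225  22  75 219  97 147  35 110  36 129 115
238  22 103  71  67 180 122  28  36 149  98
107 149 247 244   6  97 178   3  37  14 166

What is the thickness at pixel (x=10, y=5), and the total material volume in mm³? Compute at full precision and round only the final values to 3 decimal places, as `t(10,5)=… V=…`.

t(10,5)=1.094 V=213.368

span = t_max - t_min = 2.37 - 0.41 = 1.960
L(10,5) = 166, L_eff = 166/255 = 0.650980
t(10,5) = 2.37 - 1.960·0.650980 = 1.094
Σt over all 11·11 pixels = 4415951/25500 ≈ 173.1745490
V = pitch²·Σt = 1.11²·4415951/25500 = 213.368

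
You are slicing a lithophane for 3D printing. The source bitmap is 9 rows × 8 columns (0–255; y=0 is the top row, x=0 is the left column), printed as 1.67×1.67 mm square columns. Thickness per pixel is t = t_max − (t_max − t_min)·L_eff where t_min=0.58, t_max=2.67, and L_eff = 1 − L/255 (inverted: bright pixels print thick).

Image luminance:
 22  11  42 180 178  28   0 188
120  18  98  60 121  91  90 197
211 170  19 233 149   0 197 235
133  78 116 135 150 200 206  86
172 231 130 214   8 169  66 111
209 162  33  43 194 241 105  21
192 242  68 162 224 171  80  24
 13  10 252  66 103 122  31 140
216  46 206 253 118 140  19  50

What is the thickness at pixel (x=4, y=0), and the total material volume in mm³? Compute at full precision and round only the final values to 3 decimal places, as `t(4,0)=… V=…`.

t(4,0)=2.039 V=318.050

span = t_max - t_min = 2.67 - 0.58 = 2.090
L(4,0) = 178, L_eff = 1 - 178/255 = 0.301961 (inverted)
t(4,0) = 2.67 - 2.090·0.301961 = 2.039
Σt over all 9·8 pixels = 2908051/25500 ≈ 114.0412157
V = pitch²·Σt = 1.67²·2908051/25500 = 318.050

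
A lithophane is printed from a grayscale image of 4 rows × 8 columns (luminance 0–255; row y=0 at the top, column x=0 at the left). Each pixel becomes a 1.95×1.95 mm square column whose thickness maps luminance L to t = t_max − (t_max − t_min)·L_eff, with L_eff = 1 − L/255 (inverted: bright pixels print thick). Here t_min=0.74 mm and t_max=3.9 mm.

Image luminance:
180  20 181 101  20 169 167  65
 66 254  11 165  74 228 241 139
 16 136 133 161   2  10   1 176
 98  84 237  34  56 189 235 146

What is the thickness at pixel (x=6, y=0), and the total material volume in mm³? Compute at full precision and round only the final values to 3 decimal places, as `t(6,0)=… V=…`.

span = t_max - t_min = 3.9 - 0.74 = 3.160
L(6,0) = 167, L_eff = 1 - 167/255 = 0.345098 (inverted)
t(6,0) = 3.9 - 3.160·0.345098 = 2.809
Σt over all 4·8 pixels = 30051/425 ≈ 70.7082353
V = pitch²·Σt = 1.95²·30051/425 = 268.868

t(6,0)=2.809 V=268.868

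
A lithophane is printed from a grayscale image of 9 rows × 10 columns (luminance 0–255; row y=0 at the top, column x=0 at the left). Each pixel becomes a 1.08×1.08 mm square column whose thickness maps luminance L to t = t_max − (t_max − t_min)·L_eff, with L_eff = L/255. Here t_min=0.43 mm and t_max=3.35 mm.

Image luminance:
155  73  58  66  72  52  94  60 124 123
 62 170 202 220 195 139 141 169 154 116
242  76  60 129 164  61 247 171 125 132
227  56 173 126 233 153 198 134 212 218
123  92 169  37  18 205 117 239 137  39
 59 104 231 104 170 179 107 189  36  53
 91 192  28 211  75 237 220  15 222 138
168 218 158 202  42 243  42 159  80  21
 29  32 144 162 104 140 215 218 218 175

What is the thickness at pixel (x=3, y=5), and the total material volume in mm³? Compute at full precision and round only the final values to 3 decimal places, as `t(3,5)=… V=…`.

t(3,5)=2.159 V=188.868

span = t_max - t_min = 3.35 - 0.43 = 2.920
L(3,5) = 104, L_eff = 104/255 = 0.407843
t(3,5) = 3.35 - 2.920·0.407843 = 2.159
Σt over all 9·10 pixels = 161.924
V = pitch²·Σt = 1.08²·161.924 = 188.868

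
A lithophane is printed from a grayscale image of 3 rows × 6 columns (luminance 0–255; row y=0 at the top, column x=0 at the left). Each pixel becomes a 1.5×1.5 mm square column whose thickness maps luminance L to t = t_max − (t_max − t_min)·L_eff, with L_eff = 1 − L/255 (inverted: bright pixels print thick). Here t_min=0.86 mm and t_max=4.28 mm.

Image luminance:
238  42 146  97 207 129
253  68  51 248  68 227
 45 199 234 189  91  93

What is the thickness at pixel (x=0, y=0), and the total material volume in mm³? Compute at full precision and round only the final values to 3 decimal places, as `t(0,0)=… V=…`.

t(0,0)=4.052 V=114.043

span = t_max - t_min = 4.28 - 0.86 = 3.420
L(0,0) = 238, L_eff = 1 - 238/255 = 0.066667 (inverted)
t(0,0) = 4.28 - 3.420·0.066667 = 4.052
Σt over all 3·6 pixels = 43083/850 ≈ 50.6858824
V = pitch²·Σt = 1.5²·43083/850 = 114.043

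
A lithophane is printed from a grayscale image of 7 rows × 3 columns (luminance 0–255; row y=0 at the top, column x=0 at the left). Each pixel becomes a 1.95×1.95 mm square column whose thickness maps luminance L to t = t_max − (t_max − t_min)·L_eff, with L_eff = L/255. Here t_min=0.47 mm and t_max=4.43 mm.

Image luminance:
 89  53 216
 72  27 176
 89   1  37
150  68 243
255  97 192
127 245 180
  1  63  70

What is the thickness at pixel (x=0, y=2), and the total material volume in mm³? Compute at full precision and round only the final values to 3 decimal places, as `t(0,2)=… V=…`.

t(0,2)=3.048 V=209.014

span = t_max - t_min = 4.43 - 0.47 = 3.960
L(0,2) = 89, L_eff = 89/255 = 0.349020
t(0,2) = 4.43 - 3.960·0.349020 = 3.048
Σt over all 7·3 pixels = 467223/8500 ≈ 54.9674118
V = pitch²·Σt = 1.95²·467223/8500 = 209.014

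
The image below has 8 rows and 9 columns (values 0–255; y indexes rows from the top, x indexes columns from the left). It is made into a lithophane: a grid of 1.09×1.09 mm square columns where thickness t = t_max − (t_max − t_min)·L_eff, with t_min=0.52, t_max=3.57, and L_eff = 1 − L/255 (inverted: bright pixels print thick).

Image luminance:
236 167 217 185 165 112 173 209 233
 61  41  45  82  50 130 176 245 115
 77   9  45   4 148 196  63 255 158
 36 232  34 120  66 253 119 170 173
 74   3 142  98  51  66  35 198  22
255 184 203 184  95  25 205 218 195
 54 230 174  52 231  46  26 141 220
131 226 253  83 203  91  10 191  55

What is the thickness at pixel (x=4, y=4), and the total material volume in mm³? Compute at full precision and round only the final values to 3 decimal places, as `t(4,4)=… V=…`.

t(4,4)=1.130 V=179.057

span = t_max - t_min = 3.57 - 0.52 = 3.050
L(4,4) = 51, L_eff = 1 - 51/255 = 0.800000 (inverted)
t(4,4) = 3.57 - 3.050·0.800000 = 1.130
Σt over all 8·9 pixels = 384307/2550 ≈ 150.7086275
V = pitch²·Σt = 1.09²·384307/2550 = 179.057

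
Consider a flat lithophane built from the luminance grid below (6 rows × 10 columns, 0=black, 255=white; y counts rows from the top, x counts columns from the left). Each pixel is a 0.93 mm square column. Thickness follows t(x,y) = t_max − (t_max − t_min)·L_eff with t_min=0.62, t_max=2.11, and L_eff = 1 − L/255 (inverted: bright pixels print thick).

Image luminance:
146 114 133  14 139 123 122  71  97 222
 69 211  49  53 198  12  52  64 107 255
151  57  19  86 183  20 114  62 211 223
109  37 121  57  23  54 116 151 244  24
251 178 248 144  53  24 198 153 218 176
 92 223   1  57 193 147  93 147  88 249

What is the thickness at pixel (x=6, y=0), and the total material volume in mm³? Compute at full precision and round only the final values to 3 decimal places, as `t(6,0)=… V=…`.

t(6,0)=1.333 V=68.794

span = t_max - t_min = 2.11 - 0.62 = 1.490
L(6,0) = 122, L_eff = 1 - 122/255 = 0.521569 (inverted)
t(6,0) = 2.11 - 1.490·0.521569 = 1.333
Σt over all 6·10 pixels = 1014127/12750 ≈ 79.5393725
V = pitch²·Σt = 0.93²·1014127/12750 = 68.794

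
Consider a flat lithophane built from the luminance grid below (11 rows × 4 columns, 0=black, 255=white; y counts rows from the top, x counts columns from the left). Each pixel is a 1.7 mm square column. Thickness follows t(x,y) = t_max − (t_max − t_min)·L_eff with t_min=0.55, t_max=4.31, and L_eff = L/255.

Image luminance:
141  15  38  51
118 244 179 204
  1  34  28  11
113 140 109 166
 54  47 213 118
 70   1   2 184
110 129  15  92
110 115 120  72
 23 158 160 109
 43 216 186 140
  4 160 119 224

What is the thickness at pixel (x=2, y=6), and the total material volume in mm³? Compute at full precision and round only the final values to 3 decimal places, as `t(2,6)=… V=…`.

t(2,6)=4.089 V=352.635

span = t_max - t_min = 4.31 - 0.55 = 3.760
L(2,6) = 15, L_eff = 15/255 = 0.058824
t(2,6) = 4.31 - 3.760·0.058824 = 4.089
Σt over all 11·4 pixels = 777871/6375 ≈ 122.0189804
V = pitch²·Σt = 1.7²·777871/6375 = 352.635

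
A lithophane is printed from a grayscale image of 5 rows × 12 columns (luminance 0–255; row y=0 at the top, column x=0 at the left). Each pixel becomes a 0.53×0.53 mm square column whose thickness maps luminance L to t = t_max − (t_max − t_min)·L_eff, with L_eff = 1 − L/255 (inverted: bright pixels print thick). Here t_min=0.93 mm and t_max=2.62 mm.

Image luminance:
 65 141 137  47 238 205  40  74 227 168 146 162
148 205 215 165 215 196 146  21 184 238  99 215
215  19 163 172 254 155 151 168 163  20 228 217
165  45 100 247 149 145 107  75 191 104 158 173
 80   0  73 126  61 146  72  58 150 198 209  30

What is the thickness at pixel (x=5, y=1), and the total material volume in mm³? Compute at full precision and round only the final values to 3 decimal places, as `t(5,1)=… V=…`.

span = t_max - t_min = 2.62 - 0.93 = 1.690
L(5,1) = 196, L_eff = 1 - 196/255 = 0.231373 (inverted)
t(5,1) = 2.62 - 1.690·0.231373 = 2.229
Σt over all 5·12 pixels = 238058/2125 ≈ 112.0272941
V = pitch²·Σt = 0.53²·238058/2125 = 31.468

t(5,1)=2.229 V=31.468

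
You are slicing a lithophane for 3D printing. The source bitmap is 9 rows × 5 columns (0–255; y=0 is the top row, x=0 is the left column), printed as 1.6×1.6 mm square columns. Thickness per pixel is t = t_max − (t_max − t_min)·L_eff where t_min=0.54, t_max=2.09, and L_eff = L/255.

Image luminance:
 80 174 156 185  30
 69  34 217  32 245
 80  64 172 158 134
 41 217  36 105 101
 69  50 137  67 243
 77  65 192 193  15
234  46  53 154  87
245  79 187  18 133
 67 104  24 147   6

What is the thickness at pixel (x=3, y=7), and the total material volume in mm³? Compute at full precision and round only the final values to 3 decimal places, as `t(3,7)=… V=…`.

span = t_max - t_min = 2.09 - 0.54 = 1.550
L(3,7) = 18, L_eff = 18/255 = 0.070588
t(3,7) = 2.09 - 1.550·0.070588 = 1.981
Σt over all 9·5 pixels = 107991/1700 ≈ 63.5241176
V = pitch²·Σt = 1.6²·107991/1700 = 162.622

t(3,7)=1.981 V=162.622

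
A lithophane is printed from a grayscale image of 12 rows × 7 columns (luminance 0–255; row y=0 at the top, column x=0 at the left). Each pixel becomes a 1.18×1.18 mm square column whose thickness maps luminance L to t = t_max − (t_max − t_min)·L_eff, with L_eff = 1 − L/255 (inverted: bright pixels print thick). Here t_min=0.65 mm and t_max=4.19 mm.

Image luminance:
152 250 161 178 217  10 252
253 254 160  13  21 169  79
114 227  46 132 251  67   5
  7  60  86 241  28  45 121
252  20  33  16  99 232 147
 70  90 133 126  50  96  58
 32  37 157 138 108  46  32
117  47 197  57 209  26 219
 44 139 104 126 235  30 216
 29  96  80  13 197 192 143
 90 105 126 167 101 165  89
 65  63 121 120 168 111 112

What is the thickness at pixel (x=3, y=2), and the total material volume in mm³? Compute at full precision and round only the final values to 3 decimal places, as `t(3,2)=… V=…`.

span = t_max - t_min = 4.19 - 0.65 = 3.540
L(3,2) = 132, L_eff = 1 - 132/255 = 0.482353 (inverted)
t(3,2) = 4.19 - 3.540·0.482353 = 2.482
Σt over all 12·7 pixels = 189.12
V = pitch²·Σt = 1.18²·189.12 = 263.331

t(3,2)=2.482 V=263.331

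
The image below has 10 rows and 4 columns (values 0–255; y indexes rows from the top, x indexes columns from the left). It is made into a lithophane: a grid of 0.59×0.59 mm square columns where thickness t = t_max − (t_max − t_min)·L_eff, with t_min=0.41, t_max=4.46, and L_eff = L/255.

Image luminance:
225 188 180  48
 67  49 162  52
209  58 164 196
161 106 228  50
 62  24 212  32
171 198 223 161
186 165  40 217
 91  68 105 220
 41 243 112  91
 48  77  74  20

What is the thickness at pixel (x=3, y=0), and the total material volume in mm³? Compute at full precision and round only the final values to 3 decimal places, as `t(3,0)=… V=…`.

t(3,0)=3.698 V=34.325

span = t_max - t_min = 4.46 - 0.41 = 4.050
L(3,0) = 48, L_eff = 48/255 = 0.188235
t(3,0) = 4.46 - 4.050·0.188235 = 3.698
Σt over all 10·4 pixels = 41908/425 ≈ 98.6070588
V = pitch²·Σt = 0.59²·41908/425 = 34.325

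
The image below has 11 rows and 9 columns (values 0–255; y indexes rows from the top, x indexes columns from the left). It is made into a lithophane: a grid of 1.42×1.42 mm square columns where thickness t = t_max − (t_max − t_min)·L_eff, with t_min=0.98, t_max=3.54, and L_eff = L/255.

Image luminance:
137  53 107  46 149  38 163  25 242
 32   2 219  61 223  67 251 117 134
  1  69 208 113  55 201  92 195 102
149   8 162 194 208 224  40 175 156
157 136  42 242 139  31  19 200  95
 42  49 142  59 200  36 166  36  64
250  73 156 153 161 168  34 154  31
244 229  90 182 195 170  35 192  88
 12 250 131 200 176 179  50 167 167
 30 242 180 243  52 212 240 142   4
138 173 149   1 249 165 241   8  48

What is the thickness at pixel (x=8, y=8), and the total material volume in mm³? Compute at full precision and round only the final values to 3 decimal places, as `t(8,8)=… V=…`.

span = t_max - t_min = 3.54 - 0.98 = 2.560
L(8,8) = 167, L_eff = 167/255 = 0.654902
t(8,8) = 3.54 - 2.560·0.654902 = 1.863
Σt over all 11·9 pixels = 2839309/12750 ≈ 222.6909020
V = pitch²·Σt = 1.42²·2839309/12750 = 449.034

t(8,8)=1.863 V=449.034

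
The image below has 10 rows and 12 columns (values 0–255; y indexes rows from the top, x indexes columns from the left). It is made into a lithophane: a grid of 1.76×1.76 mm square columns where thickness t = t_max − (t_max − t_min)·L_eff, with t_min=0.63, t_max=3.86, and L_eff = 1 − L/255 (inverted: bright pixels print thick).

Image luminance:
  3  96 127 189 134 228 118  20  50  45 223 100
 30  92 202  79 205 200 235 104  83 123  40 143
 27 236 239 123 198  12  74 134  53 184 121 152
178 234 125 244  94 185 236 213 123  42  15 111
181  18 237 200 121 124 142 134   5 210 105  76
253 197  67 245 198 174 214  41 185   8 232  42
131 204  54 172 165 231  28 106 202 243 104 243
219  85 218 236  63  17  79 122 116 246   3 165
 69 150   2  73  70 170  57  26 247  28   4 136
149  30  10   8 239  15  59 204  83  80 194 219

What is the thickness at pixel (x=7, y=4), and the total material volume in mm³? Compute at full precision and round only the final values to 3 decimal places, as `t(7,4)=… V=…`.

span = t_max - t_min = 3.86 - 0.63 = 3.230
L(7,4) = 134, L_eff = 1 - 134/255 = 0.474510 (inverted)
t(7,4) = 3.86 - 3.230·0.474510 = 2.327
Σt over all 10·12 pixels = 270.73
V = pitch²·Σt = 1.76²·270.73 = 838.613

t(7,4)=2.327 V=838.613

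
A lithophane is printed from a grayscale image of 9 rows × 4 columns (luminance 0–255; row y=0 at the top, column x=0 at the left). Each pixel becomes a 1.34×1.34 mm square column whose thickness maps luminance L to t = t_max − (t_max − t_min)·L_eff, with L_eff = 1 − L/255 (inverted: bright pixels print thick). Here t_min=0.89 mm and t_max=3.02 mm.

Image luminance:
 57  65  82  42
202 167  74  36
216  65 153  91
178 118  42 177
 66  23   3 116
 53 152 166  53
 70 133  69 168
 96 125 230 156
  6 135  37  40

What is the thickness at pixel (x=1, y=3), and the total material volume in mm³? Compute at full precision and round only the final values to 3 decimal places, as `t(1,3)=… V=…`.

t(1,3)=1.876 V=112.456

span = t_max - t_min = 3.02 - 0.89 = 2.130
L(1,3) = 118, L_eff = 1 - 118/255 = 0.537255 (inverted)
t(1,3) = 3.02 - 2.130·0.537255 = 1.876
Σt over all 9·4 pixels = 266171/4250 ≈ 62.6284706
V = pitch²·Σt = 1.34²·266171/4250 = 112.456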